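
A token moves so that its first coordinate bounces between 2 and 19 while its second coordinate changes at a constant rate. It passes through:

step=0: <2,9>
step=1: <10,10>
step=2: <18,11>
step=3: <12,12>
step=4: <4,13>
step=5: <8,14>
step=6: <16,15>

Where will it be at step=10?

The first coordinate reflects between 2 and 19, moving 8 per step.
  step 7: 16 → 14
  step 8: 14 → 6
  step 9: 6 → 6
  step 10: 6 → 14
The second coordinate changes by +1 each step: at step 10 it is 19.

<14,19>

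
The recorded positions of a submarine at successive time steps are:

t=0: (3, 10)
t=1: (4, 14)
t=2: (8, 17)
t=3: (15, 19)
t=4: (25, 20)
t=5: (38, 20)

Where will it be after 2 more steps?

(73, 17)

Successive displacements: (+1, +4), (+4, +3), (+7, +2), (+10, +1), (+13, +0) — each changes by (+3, -1).
step 6: (38, 20) + (+16, -1) → (54, 19)
step 7: (54, 19) + (+19, -2) → (73, 17)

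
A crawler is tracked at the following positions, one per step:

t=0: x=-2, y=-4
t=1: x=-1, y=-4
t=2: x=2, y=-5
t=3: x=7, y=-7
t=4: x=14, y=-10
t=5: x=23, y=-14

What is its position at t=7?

x=47, y=-25

First differences are (+1, +0), (+3, -1), (+5, -2), (+7, -3), (+9, -4); their common second difference is (+2, -1) (constant acceleration).
step 6: x=23, y=-14 + (+11, -5) → x=34, y=-19
step 7: x=34, y=-19 + (+13, -6) → x=47, y=-25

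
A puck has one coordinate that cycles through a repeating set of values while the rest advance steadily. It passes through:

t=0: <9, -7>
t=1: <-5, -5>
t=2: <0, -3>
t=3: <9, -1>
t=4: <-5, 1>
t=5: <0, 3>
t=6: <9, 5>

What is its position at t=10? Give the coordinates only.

The first coordinate repeats the cycle [9, -5, 0] with period 3; step 10 mod 3 = 1, giving -5.
The second coordinate changes by +2 each step, so at step 10 it is -7 + 10·(2) = 13.

<-5, 13>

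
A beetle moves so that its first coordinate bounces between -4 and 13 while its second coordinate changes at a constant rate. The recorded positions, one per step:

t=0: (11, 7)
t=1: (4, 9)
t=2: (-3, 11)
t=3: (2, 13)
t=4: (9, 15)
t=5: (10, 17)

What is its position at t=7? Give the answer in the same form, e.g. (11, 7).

The first coordinate reflects between -4 and 13, moving 7 per step.
  step 6: 10 → 3
  step 7: 3 → -4
The second coordinate changes by +2 each step: at step 7 it is 21.

(-4, 21)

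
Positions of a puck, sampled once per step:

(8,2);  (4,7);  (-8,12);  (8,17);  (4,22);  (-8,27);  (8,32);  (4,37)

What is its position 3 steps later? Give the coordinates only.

(4,52)

First: cycles through 8, 4, -8 every 3 steps. Step 10 lands at position 1 of the cycle → 4.
Second: linear, +5 per step → 52 at step 10.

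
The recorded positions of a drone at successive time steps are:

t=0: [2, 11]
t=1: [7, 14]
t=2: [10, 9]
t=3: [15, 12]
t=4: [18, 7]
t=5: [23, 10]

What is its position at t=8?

[34, 3]

Differencing gives [+5, +3], [+3, -5], [+5, +3], [+3, -5], [+5, +3]. This is the pattern [+5, +3], [+3, -5] repeated.
step 6: apply [+3, -5] → [26, 5]
step 7: apply [+5, +3] → [31, 8]
step 8: apply [+3, -5] → [34, 3]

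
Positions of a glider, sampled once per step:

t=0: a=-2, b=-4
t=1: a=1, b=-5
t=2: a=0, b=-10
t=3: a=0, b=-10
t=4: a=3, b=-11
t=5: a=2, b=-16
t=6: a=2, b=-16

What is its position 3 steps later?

a=4, b=-22

Differencing gives (+3, -1), (-1, -5), (+0, +0), (+3, -1), (-1, -5), (+0, +0). This is the pattern (+3, -1), (-1, -5), (+0, +0) repeated.
step 7: apply (+3, -1) → a=5, b=-17
step 8: apply (-1, -5) → a=4, b=-22
step 9: apply (+0, +0) → a=4, b=-22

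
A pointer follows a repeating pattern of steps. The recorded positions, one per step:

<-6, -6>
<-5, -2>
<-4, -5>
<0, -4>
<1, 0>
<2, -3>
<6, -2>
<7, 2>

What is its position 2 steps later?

Step-to-step displacements: <+1, +4>, <+1, -3>, <+4, +1>, <+1, +4>, <+1, -3>, <+4, +1>, <+1, +4> — a repeating cycle of length 3.
step 8: apply <+1, -3> → <8, -1>
step 9: apply <+4, +1> → <12, 0>

<12, 0>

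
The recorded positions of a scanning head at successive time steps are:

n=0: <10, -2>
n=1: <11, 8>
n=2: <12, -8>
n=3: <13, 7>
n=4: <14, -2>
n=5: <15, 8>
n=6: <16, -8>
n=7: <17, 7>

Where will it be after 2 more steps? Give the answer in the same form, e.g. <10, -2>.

First: linear, +1 per step → 19 at step 9.
Second: cycles through -2, 8, -8, 7 every 4 steps. Step 9 lands at position 1 of the cycle → 8.

<19, 8>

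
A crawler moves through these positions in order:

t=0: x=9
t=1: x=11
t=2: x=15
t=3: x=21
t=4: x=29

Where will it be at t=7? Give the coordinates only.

x=65

Taking differences between consecutive positions: +2, +4, +6, +8. These grow by +2 each step.
step 5: 29 + 10 → x=39
step 6: 39 + 12 → x=51
step 7: 51 + 14 → x=65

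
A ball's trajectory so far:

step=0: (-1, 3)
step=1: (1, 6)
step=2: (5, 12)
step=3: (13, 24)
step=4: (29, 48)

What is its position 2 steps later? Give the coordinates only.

(125, 192)

Step-to-step displacements: (+2, +3), (+4, +6), (+8, +12), (+16, +24); each is 2× the previous.
step 5: (29, 48) + (+32, +48) → (61, 96)
step 6: (61, 96) + (+64, +96) → (125, 192)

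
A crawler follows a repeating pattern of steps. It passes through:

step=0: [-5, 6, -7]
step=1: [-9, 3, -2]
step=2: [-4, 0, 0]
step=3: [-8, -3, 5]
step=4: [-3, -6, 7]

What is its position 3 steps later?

[-6, -15, 19]

The moves between consecutive positions are [-4, -3, +5], [+5, -3, +2], [-4, -3, +5], [+5, -3, +2]; they repeat the 2-cycle [[-4, -3, +5], [+5, -3, +2]].
step 5: apply [-4, -3, +5] → [-7, -9, 12]
step 6: apply [+5, -3, +2] → [-2, -12, 14]
step 7: apply [-4, -3, +5] → [-6, -15, 19]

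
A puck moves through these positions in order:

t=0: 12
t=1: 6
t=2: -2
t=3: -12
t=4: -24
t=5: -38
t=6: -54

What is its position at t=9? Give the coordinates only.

-114

First differences are -6, -8, -10, -12, -14, -16; their common second difference is -2 (constant acceleration).
step 7: -54 − 18 → -72
step 8: -72 − 20 → -92
step 9: -92 − 22 → -114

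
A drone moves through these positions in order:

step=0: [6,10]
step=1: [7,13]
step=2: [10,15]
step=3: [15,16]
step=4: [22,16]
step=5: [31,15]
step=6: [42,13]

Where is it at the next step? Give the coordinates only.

[55,10]

Taking differences between consecutive positions: [+1,+3], [+3,+2], [+5,+1], [+7,+0], [+9,-1], [+11,-2]. These grow by [+2,-1] each step.
step 7: [42,13] + [+13,-3] → [55,10]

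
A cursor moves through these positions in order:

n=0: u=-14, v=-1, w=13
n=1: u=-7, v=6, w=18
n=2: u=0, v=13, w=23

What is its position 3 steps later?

u=21, v=34, w=38

Each step adds (+7, +7, +5) to the position.
step 3: u=0, v=13, w=23 + (+7, +7, +5) → u=7, v=20, w=28
step 4: u=7, v=20, w=28 + (+7, +7, +5) → u=14, v=27, w=33
step 5: u=14, v=27, w=33 + (+7, +7, +5) → u=21, v=34, w=38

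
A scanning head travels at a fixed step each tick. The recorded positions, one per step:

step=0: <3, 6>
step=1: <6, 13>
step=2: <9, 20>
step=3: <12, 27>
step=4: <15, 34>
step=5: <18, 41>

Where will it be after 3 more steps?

Each step adds <+3, +7> to the position.
step 6: <18, 41> + <+3, +7> → <21, 48>
step 7: <21, 48> + <+3, +7> → <24, 55>
step 8: <24, 55> + <+3, +7> → <27, 62>

<27, 62>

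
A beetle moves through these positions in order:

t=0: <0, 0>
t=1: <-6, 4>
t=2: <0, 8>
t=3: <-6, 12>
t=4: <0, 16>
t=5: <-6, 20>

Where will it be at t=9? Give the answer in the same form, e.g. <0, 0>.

<-6, 36>

The first coordinate repeats the cycle [0, -6] with period 2; step 9 mod 2 = 1, giving -6.
The second coordinate changes by +4 each step, so at step 9 it is 0 + 9·(4) = 36.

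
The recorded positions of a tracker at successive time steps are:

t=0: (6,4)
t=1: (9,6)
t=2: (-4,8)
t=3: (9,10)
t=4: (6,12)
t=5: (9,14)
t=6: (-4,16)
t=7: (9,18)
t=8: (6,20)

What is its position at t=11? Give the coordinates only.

First: cycles through 6, 9, -4, 9 every 4 steps. Step 11 lands at position 3 of the cycle → 9.
Second: linear, +2 per step → 26 at step 11.

(9,26)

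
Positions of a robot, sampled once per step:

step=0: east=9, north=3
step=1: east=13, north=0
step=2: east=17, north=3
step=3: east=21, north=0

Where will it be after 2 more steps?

The east coordinate changes by +4 each step, so at step 5 it is 9 + 5·(4) = 29.
The north coordinate repeats the cycle [3, 0] with period 2; step 5 mod 2 = 1, giving 0.

east=29, north=0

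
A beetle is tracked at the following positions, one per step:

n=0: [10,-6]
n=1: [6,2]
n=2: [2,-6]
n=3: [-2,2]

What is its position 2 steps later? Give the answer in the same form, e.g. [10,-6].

First: linear, -4 per step → -10 at step 5.
Second: cycles through -6, 2 every 2 steps. Step 5 lands at position 1 of the cycle → 2.

[-10,2]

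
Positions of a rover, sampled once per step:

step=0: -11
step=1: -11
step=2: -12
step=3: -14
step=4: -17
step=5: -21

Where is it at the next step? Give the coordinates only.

-26

Taking differences between consecutive positions: +0, -1, -2, -3, -4. These grow by -1 each step.
step 6: -21 − 5 → -26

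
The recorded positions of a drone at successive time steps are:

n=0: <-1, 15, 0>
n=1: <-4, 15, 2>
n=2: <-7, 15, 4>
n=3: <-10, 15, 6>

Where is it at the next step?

The position changes by <-3, +0, +2> every step.
step 4: <-10, 15, 6> + <-3, +0, +2> → <-13, 15, 8>

<-13, 15, 8>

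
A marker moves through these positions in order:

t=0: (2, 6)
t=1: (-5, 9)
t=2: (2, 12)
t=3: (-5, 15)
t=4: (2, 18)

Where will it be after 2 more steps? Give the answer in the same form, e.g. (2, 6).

The first coordinate repeats the cycle [2, -5] with period 2; step 6 mod 2 = 0, giving 2.
The second coordinate changes by +3 each step, so at step 6 it is 6 + 6·(3) = 24.

(2, 24)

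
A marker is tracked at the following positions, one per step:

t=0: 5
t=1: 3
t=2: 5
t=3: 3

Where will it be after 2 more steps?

3

Step-to-step displacements: -2, +2, -2; each is -1× the previous.
step 4: 3 + 2 → 5
step 5: 5 − 2 → 3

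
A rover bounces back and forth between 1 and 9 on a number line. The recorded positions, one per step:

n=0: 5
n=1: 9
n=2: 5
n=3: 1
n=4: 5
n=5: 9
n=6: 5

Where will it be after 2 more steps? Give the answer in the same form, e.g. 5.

5

The value travels 4 per step and bounces off the walls at 1 and 9.
  step 7: 5 → 1
  step 8: 1 → 5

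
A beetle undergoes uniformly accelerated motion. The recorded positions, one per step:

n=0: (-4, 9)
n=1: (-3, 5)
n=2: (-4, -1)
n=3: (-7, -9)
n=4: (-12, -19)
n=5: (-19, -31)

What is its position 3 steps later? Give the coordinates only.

Successive displacements: (+1, -4), (-1, -6), (-3, -8), (-5, -10), (-7, -12) — each changes by (-2, -2).
step 6: (-19, -31) + (-9, -14) → (-28, -45)
step 7: (-28, -45) + (-11, -16) → (-39, -61)
step 8: (-39, -61) + (-13, -18) → (-52, -79)

(-52, -79)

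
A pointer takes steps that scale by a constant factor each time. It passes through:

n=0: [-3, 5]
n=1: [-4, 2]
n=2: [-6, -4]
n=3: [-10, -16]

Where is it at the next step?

[-18, -40]

Step-to-step displacements: [-1, -3], [-2, -6], [-4, -12]; each is 2× the previous.
step 4: [-10, -16] + [-8, -24] → [-18, -40]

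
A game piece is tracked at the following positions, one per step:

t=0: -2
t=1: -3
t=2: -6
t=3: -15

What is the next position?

-42

Consecutive displacements -1, -3, -9 scale by a factor of 3 each step.
step 4: -15 − 27 → -42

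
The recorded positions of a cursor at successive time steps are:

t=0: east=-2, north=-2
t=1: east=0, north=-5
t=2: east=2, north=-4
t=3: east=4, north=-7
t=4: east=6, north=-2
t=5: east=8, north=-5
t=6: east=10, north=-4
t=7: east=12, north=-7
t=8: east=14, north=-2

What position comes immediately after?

The east coordinate changes by +2 each step, so at step 9 it is -2 + 9·(2) = 16.
The north coordinate repeats the cycle [-2, -5, -4, -7] with period 4; step 9 mod 4 = 1, giving -5.

east=16, north=-5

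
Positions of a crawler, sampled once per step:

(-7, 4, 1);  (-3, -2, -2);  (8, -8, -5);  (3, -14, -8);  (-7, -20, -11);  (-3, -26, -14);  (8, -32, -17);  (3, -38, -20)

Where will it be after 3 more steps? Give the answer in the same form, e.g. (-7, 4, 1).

(8, -56, -29)

First: cycles through -7, -3, 8, 3 every 4 steps. Step 10 lands at position 2 of the cycle → 8.
Second: linear, -6 per step → -56 at step 10.
Third: linear, -3 per step → -29 at step 10.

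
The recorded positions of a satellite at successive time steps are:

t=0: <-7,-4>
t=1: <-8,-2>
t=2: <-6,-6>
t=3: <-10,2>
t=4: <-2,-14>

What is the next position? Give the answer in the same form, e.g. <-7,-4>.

<-18,18>

Consecutive displacements <-1,+2>, <+2,-4>, <-4,+8>, <+8,-16> scale by a factor of -2 each step.
step 5: <-2,-14> + <-16,+32> → <-18,18>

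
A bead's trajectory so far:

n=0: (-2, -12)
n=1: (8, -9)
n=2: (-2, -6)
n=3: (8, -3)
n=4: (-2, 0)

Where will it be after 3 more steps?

First: cycles through -2, 8 every 2 steps. Step 7 lands at position 1 of the cycle → 8.
Second: linear, +3 per step → 9 at step 7.

(8, 9)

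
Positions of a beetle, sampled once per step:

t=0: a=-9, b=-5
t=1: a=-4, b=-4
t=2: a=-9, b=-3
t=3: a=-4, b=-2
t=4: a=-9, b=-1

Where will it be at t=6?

A: cycles through -9, -4 every 2 steps. Step 6 lands at position 0 of the cycle → -9.
B: linear, +1 per step → 1 at step 6.

a=-9, b=1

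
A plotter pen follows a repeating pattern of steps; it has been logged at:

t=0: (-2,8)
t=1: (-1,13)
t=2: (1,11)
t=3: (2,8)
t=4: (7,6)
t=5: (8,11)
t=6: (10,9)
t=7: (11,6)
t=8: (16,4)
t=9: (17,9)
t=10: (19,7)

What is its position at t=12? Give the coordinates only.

(25,2)

Step-to-step displacements: (+1,+5), (+2,-2), (+1,-3), (+5,-2), (+1,+5), (+2,-2), (+1,-3), (+5,-2), (+1,+5), (+2,-2) — a repeating cycle of length 4.
step 11: apply (+1,-3) → (20,4)
step 12: apply (+5,-2) → (25,2)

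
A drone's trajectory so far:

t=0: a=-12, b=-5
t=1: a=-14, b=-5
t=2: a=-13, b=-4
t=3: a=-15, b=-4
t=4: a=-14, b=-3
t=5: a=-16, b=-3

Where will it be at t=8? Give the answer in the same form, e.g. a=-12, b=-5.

The moves between consecutive positions are (-2, +0), (+1, +1), (-2, +0), (+1, +1), (-2, +0); they repeat the 2-cycle [(-2, +0), (+1, +1)].
step 6: apply (+1, +1) → a=-15, b=-2
step 7: apply (-2, +0) → a=-17, b=-2
step 8: apply (+1, +1) → a=-16, b=-1

a=-16, b=-1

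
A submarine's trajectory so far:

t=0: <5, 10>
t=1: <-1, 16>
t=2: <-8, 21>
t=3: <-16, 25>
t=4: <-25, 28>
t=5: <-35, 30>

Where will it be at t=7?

<-58, 31>

Taking differences between consecutive positions: <-6, +6>, <-7, +5>, <-8, +4>, <-9, +3>, <-10, +2>. These grow by <-1, -1> each step.
step 6: <-35, 30> + <-11, +1> → <-46, 31>
step 7: <-46, 31> + <-12, +0> → <-58, 31>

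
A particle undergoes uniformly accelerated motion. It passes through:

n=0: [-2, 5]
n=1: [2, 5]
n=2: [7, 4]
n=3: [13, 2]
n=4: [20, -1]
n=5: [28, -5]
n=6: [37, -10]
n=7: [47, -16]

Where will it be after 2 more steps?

[70, -31]

First differences are [+4, +0], [+5, -1], [+6, -2], [+7, -3], [+8, -4], [+9, -5], [+10, -6]; their common second difference is [+1, -1] (constant acceleration).
step 8: [47, -16] + [+11, -7] → [58, -23]
step 9: [58, -23] + [+12, -8] → [70, -31]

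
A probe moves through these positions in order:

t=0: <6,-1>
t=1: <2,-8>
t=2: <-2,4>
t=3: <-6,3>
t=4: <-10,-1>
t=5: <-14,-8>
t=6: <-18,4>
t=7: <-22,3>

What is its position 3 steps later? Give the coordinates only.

<-34,4>

First: linear, -4 per step → -34 at step 10.
Second: cycles through -1, -8, 4, 3 every 4 steps. Step 10 lands at position 2 of the cycle → 4.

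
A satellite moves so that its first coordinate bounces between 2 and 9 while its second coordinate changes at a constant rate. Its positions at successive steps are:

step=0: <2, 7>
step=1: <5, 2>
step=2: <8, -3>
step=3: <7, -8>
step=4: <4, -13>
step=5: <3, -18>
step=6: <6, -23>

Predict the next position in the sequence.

The first coordinate travels 3 per step and bounces off the walls at 2 and 9.
  step 7: 6 → 9
The second coordinate changes by -5 each step: at step 7 it is -28.

<9, -28>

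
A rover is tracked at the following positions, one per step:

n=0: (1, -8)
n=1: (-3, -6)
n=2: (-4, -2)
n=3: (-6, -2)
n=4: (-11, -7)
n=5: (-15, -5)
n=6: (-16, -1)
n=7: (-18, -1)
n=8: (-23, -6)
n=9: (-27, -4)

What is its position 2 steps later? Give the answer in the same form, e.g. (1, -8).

The moves between consecutive positions are (-4, +2), (-1, +4), (-2, +0), (-5, -5), (-4, +2), (-1, +4), (-2, +0), (-5, -5), (-4, +2); they repeat the 4-cycle [(-4, +2), (-1, +4), (-2, +0), (-5, -5)].
step 10: apply (-1, +4) → (-28, 0)
step 11: apply (-2, +0) → (-30, 0)

(-30, 0)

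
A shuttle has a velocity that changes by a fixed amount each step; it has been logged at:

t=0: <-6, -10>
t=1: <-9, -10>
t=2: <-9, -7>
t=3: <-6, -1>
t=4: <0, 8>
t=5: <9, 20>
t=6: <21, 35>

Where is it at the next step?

<36, 53>

First differences are <-3, +0>, <+0, +3>, <+3, +6>, <+6, +9>, <+9, +12>, <+12, +15>; their common second difference is <+3, +3> (constant acceleration).
step 7: <21, 35> + <+15, +18> → <36, 53>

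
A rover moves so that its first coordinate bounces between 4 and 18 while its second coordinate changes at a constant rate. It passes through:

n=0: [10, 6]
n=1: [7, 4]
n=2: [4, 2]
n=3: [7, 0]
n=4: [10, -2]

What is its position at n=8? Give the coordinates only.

[14, -10]

The first coordinate reflects between 4 and 18, moving 3 per step.
  step 5: 10 → 13
  step 6: 13 → 16
  step 7: 16 → 17
  step 8: 17 → 14
The second coordinate changes by -2 each step: at step 8 it is -10.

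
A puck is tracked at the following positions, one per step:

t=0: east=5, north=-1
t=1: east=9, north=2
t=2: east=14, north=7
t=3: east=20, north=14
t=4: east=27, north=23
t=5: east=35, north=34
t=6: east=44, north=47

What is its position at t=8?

east=65, north=79

First differences are (+4, +3), (+5, +5), (+6, +7), (+7, +9), (+8, +11), (+9, +13); their common second difference is (+1, +2) (constant acceleration).
step 7: east=44, north=47 + (+10, +15) → east=54, north=62
step 8: east=54, north=62 + (+11, +17) → east=65, north=79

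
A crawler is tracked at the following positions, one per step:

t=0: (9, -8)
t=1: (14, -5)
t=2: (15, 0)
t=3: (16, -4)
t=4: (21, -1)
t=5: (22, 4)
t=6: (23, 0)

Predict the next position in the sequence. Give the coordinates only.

(28, 3)

The moves between consecutive positions are (+5, +3), (+1, +5), (+1, -4), (+5, +3), (+1, +5), (+1, -4); they repeat the 3-cycle [(+5, +3), (+1, +5), (+1, -4)].
step 7: apply (+5, +3) → (28, 3)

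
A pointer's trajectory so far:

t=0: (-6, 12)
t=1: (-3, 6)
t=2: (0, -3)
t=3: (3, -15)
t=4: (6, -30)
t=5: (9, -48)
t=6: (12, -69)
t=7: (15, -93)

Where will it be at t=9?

Successive displacements: (+3, -6), (+3, -9), (+3, -12), (+3, -15), (+3, -18), (+3, -21), (+3, -24) — each changes by (+0, -3).
step 8: (15, -93) + (+3, -27) → (18, -120)
step 9: (18, -120) + (+3, -30) → (21, -150)

(21, -150)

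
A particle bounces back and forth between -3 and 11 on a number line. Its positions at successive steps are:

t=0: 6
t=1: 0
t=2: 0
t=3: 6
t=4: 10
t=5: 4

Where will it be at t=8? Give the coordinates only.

The value travels 6 per step and bounces off the walls at -3 and 11.
  step 6: 4 → -2
  step 7: -2 → 2
  step 8: 2 → 8

8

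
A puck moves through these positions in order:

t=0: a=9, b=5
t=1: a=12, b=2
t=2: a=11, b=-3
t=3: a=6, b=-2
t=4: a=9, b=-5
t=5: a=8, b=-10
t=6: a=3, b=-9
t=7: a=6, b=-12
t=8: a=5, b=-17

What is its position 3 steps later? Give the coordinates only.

Differencing gives (+3, -3), (-1, -5), (-5, +1), (+3, -3), (-1, -5), (-5, +1), (+3, -3), (-1, -5). This is the pattern (+3, -3), (-1, -5), (-5, +1) repeated.
step 9: apply (-5, +1) → a=0, b=-16
step 10: apply (+3, -3) → a=3, b=-19
step 11: apply (-1, -5) → a=2, b=-24

a=2, b=-24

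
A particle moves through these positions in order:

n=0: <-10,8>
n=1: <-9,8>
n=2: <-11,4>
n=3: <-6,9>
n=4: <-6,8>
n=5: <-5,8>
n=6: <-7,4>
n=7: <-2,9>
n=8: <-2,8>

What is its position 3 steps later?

The moves between consecutive positions are <+1,+0>, <-2,-4>, <+5,+5>, <+0,-1>, <+1,+0>, <-2,-4>, <+5,+5>, <+0,-1>; they repeat the 4-cycle [<+1,+0>, <-2,-4>, <+5,+5>, <+0,-1>].
step 9: apply <+1,+0> → <-1,8>
step 10: apply <-2,-4> → <-3,4>
step 11: apply <+5,+5> → <2,9>

<2,9>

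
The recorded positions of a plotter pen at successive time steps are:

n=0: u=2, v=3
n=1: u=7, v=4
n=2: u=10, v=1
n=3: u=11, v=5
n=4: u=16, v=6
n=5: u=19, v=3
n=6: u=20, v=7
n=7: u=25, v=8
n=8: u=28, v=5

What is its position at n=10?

u=34, v=10

Step-to-step displacements: (+5, +1), (+3, -3), (+1, +4), (+5, +1), (+3, -3), (+1, +4), (+5, +1), (+3, -3) — a repeating cycle of length 3.
step 9: apply (+1, +4) → u=29, v=9
step 10: apply (+5, +1) → u=34, v=10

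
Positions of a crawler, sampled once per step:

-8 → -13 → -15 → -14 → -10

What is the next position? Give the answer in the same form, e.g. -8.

First differences are -5, -2, +1, +4; their common second difference is +3 (constant acceleration).
step 5: -10 + 7 → -3

-3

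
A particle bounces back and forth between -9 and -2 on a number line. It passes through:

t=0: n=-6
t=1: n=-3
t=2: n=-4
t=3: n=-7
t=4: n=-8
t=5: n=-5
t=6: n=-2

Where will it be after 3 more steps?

The value reflects between -9 and -2, moving 3 per step.
  step 7: -2 → -5
  step 8: -5 → -8
  step 9: -8 → -7

n=-7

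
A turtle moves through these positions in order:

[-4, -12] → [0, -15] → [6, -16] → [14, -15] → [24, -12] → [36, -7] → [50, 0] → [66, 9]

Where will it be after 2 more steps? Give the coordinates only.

Successive displacements: [+4, -3], [+6, -1], [+8, +1], [+10, +3], [+12, +5], [+14, +7], [+16, +9] — each changes by [+2, +2].
step 8: [66, 9] + [+18, +11] → [84, 20]
step 9: [84, 20] + [+20, +13] → [104, 33]

[104, 33]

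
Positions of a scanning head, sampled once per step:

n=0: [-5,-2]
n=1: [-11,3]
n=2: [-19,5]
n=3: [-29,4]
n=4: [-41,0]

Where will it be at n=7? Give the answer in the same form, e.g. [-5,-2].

[-89,-30]

Taking differences between consecutive positions: [-6,+5], [-8,+2], [-10,-1], [-12,-4]. These grow by [-2,-3] each step.
step 5: [-41,0] + [-14,-7] → [-55,-7]
step 6: [-55,-7] + [-16,-10] → [-71,-17]
step 7: [-71,-17] + [-18,-13] → [-89,-30]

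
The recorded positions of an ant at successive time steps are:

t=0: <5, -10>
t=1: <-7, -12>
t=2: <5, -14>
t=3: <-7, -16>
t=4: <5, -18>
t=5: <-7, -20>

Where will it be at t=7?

The first coordinate repeats the cycle [5, -7] with period 2; step 7 mod 2 = 1, giving -7.
The second coordinate changes by -2 each step, so at step 7 it is -10 + 7·(-2) = -24.

<-7, -24>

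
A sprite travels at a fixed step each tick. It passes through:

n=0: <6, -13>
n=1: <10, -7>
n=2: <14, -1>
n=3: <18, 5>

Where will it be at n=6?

<30, 23>

The position changes by <+4, +6> every step.
step 4: <18, 5> + <+4, +6> → <22, 11>
step 5: <22, 11> + <+4, +6> → <26, 17>
step 6: <26, 17> + <+4, +6> → <30, 23>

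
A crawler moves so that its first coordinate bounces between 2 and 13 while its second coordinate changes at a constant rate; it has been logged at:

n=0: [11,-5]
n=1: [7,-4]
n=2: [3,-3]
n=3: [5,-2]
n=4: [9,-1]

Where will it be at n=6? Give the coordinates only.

The first coordinate travels 4 per step and bounces off the walls at 2 and 13.
  step 5: 9 → 13
  step 6: 13 → 9
The second coordinate changes by +1 each step: at step 6 it is 1.

[9,1]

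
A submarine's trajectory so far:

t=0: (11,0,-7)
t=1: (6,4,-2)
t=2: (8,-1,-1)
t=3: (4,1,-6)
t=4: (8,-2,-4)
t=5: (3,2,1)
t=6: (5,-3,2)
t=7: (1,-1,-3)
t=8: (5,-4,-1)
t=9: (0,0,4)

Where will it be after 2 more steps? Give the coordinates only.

Differencing gives (-5,+4,+5), (+2,-5,+1), (-4,+2,-5), (+4,-3,+2), (-5,+4,+5), (+2,-5,+1), (-4,+2,-5), (+4,-3,+2), (-5,+4,+5). This is the pattern (-5,+4,+5), (+2,-5,+1), (-4,+2,-5), (+4,-3,+2) repeated.
step 10: apply (+2,-5,+1) → (2,-5,5)
step 11: apply (-4,+2,-5) → (-2,-3,0)

(-2,-3,0)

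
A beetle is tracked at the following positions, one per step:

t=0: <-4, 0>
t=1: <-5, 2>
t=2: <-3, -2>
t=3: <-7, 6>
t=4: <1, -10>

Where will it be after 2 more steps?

The jumps are <-1, +2>, <+2, -4>, <-4, +8>, <+8, -16> — a geometric progression with ratio -2.
step 5: <1, -10> + <-16, +32> → <-15, 22>
step 6: <-15, 22> + <+32, -64> → <17, -42>

<17, -42>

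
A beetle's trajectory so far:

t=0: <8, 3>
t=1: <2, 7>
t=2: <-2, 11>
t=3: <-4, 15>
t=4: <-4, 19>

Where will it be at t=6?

<2, 27>

Taking differences between consecutive positions: <-6, +4>, <-4, +4>, <-2, +4>, <+0, +4>. These grow by <+2, +0> each step.
step 5: <-4, 19> + <+2, +4> → <-2, 23>
step 6: <-2, 23> + <+4, +4> → <2, 27>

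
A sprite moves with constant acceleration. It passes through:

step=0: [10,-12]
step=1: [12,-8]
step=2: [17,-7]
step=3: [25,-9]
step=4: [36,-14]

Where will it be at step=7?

[87,-47]

Taking differences between consecutive positions: [+2,+4], [+5,+1], [+8,-2], [+11,-5]. These grow by [+3,-3] each step.
step 5: [36,-14] + [+14,-8] → [50,-22]
step 6: [50,-22] + [+17,-11] → [67,-33]
step 7: [67,-33] + [+20,-14] → [87,-47]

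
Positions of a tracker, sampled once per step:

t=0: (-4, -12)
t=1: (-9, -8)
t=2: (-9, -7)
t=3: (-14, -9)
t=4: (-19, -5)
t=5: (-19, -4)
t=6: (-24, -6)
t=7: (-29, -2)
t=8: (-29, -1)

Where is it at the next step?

Step-to-step displacements: (-5, +4), (+0, +1), (-5, -2), (-5, +4), (+0, +1), (-5, -2), (-5, +4), (+0, +1) — a repeating cycle of length 3.
step 9: apply (-5, -2) → (-34, -3)

(-34, -3)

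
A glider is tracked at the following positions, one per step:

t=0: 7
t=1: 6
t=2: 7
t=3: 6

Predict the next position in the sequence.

Step-to-step displacements: -1, +1, -1; each is -1× the previous.
step 4: 6 + 1 → 7

7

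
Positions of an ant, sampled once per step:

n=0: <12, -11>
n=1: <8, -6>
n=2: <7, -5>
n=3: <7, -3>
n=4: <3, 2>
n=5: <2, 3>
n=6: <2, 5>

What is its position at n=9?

<-3, 13>

Differencing gives <-4, +5>, <-1, +1>, <+0, +2>, <-4, +5>, <-1, +1>, <+0, +2>. This is the pattern <-4, +5>, <-1, +1>, <+0, +2> repeated.
step 7: apply <-4, +5> → <-2, 10>
step 8: apply <-1, +1> → <-3, 11>
step 9: apply <+0, +2> → <-3, 13>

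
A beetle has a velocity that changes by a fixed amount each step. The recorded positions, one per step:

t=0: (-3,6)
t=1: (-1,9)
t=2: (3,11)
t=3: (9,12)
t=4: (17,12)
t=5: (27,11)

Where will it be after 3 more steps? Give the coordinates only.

(69,2)

First differences are (+2,+3), (+4,+2), (+6,+1), (+8,+0), (+10,-1); their common second difference is (+2,-1) (constant acceleration).
step 6: (27,11) + (+12,-2) → (39,9)
step 7: (39,9) + (+14,-3) → (53,6)
step 8: (53,6) + (+16,-4) → (69,2)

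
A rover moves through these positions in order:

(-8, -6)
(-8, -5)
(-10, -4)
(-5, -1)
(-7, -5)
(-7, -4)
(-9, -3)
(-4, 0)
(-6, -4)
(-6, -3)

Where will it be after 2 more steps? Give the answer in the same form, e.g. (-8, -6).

Step-to-step displacements: (+0, +1), (-2, +1), (+5, +3), (-2, -4), (+0, +1), (-2, +1), (+5, +3), (-2, -4), (+0, +1) — a repeating cycle of length 4.
step 10: apply (-2, +1) → (-8, -2)
step 11: apply (+5, +3) → (-3, 1)

(-3, 1)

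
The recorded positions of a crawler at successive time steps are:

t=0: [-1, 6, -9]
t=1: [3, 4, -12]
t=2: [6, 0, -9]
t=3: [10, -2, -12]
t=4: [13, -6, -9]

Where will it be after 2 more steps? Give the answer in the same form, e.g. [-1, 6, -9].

The moves between consecutive positions are [+4, -2, -3], [+3, -4, +3], [+4, -2, -3], [+3, -4, +3]; they repeat the 2-cycle [[+4, -2, -3], [+3, -4, +3]].
step 5: apply [+4, -2, -3] → [17, -8, -12]
step 6: apply [+3, -4, +3] → [20, -12, -9]

[20, -12, -9]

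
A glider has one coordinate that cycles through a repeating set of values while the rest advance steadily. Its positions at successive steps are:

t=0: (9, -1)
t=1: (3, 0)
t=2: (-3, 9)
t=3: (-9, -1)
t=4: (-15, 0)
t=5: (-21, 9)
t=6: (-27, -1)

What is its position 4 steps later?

The first coordinate changes by -6 each step, so at step 10 it is 9 + 10·(-6) = -51.
The second coordinate repeats the cycle [-1, 0, 9] with period 3; step 10 mod 3 = 1, giving 0.

(-51, 0)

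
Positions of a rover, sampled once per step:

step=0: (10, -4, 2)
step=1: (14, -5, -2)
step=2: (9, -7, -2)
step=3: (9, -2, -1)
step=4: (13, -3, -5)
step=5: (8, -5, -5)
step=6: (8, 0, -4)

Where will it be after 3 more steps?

(7, 2, -7)

The moves between consecutive positions are (+4, -1, -4), (-5, -2, +0), (+0, +5, +1), (+4, -1, -4), (-5, -2, +0), (+0, +5, +1); they repeat the 3-cycle [(+4, -1, -4), (-5, -2, +0), (+0, +5, +1)].
step 7: apply (+4, -1, -4) → (12, -1, -8)
step 8: apply (-5, -2, +0) → (7, -3, -8)
step 9: apply (+0, +5, +1) → (7, 2, -7)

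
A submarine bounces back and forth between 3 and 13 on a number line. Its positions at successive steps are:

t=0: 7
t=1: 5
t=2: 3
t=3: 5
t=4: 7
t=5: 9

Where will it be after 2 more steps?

The value travels 2 per step and bounces off the walls at 3 and 13.
  step 6: 9 → 11
  step 7: 11 → 13

13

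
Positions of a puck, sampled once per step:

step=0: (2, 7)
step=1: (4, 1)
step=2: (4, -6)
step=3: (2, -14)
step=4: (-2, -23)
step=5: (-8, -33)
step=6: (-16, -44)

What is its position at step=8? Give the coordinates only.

(-38, -69)

Taking differences between consecutive positions: (+2, -6), (+0, -7), (-2, -8), (-4, -9), (-6, -10), (-8, -11). These grow by (-2, -1) each step.
step 7: (-16, -44) + (-10, -12) → (-26, -56)
step 8: (-26, -56) + (-12, -13) → (-38, -69)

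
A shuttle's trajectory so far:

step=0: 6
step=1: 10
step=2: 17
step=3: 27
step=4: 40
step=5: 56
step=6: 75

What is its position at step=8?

122

Taking differences between consecutive positions: +4, +7, +10, +13, +16, +19. These grow by +3 each step.
step 7: 75 + 22 → 97
step 8: 97 + 25 → 122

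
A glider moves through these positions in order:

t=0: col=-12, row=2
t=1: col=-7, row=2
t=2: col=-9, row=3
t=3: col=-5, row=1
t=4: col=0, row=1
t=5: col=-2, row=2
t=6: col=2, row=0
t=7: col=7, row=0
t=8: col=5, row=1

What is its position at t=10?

Differencing gives (+5,+0), (-2,+1), (+4,-2), (+5,+0), (-2,+1), (+4,-2), (+5,+0), (-2,+1). This is the pattern (+5,+0), (-2,+1), (+4,-2) repeated.
step 9: apply (+4,-2) → col=9, row=-1
step 10: apply (+5,+0) → col=14, row=-1

col=14, row=-1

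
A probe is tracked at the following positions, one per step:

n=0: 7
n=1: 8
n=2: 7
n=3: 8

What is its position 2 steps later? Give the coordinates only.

8

Consecutive displacements +1, -1, +1 scale by a factor of -1 each step.
step 4: 8 − 1 → 7
step 5: 7 + 1 → 8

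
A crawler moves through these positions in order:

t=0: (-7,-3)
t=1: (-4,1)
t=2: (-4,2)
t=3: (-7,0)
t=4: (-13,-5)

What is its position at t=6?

First differences are (+3,+4), (+0,+1), (-3,-2), (-6,-5); their common second difference is (-3,-3) (constant acceleration).
step 5: (-13,-5) + (-9,-8) → (-22,-13)
step 6: (-22,-13) + (-12,-11) → (-34,-24)

(-34,-24)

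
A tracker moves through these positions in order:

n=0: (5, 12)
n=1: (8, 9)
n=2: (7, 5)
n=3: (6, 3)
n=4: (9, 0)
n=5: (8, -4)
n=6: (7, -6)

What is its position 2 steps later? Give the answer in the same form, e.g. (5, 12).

(9, -13)

Step-to-step displacements: (+3, -3), (-1, -4), (-1, -2), (+3, -3), (-1, -4), (-1, -2) — a repeating cycle of length 3.
step 7: apply (+3, -3) → (10, -9)
step 8: apply (-1, -4) → (9, -13)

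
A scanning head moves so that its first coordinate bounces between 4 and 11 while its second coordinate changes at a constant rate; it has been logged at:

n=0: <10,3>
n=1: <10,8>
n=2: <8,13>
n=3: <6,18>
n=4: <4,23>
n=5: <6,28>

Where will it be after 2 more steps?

<10,38>

The first coordinate reflects between 4 and 11, moving 2 per step.
  step 6: 6 → 8
  step 7: 8 → 10
The second coordinate changes by +5 each step: at step 7 it is 38.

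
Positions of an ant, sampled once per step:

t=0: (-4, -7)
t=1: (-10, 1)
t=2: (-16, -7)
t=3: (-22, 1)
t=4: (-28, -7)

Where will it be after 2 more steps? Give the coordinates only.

(-40, -7)

The first coordinate changes by -6 each step, so at step 6 it is -4 + 6·(-6) = -40.
The second coordinate repeats the cycle [-7, 1] with period 2; step 6 mod 2 = 0, giving -7.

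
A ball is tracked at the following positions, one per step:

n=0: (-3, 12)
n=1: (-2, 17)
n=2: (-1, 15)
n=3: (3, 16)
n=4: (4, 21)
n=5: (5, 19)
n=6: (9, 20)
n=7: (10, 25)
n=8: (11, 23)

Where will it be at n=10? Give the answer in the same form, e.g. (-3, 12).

Step-to-step displacements: (+1, +5), (+1, -2), (+4, +1), (+1, +5), (+1, -2), (+4, +1), (+1, +5), (+1, -2) — a repeating cycle of length 3.
step 9: apply (+4, +1) → (15, 24)
step 10: apply (+1, +5) → (16, 29)

(16, 29)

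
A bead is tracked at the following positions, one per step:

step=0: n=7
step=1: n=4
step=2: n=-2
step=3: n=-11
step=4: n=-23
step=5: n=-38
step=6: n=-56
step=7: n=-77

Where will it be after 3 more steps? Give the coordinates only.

Successive displacements: -3, -6, -9, -12, -15, -18, -21 — each changes by -3.
step 8: -77 − 24 → n=-101
step 9: -101 − 27 → n=-128
step 10: -128 − 30 → n=-158

n=-158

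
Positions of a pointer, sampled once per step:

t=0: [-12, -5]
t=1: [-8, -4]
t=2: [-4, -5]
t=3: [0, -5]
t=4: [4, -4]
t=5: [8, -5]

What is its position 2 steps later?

[16, -4]

The first coordinate changes by +4 each step, so at step 7 it is -12 + 7·(4) = 16.
The second coordinate repeats the cycle [-5, -4, -5] with period 3; step 7 mod 3 = 1, giving -4.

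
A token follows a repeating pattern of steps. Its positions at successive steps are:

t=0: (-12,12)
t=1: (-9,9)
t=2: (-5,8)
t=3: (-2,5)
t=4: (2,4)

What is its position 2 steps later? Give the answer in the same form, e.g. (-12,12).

The moves between consecutive positions are (+3,-3), (+4,-1), (+3,-3), (+4,-1); they repeat the 2-cycle [(+3,-3), (+4,-1)].
step 5: apply (+3,-3) → (5,1)
step 6: apply (+4,-1) → (9,0)

(9,0)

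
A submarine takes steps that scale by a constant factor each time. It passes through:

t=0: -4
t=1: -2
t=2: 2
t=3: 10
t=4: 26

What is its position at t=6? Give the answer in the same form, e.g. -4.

Consecutive displacements +2, +4, +8, +16 scale by a factor of 2 each step.
step 5: 26 + 32 → 58
step 6: 58 + 64 → 122

122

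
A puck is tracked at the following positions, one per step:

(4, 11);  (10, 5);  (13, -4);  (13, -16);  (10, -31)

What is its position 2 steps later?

(-5, -70)

First differences are (+6, -6), (+3, -9), (+0, -12), (-3, -15); their common second difference is (-3, -3) (constant acceleration).
step 5: (10, -31) + (-6, -18) → (4, -49)
step 6: (4, -49) + (-9, -21) → (-5, -70)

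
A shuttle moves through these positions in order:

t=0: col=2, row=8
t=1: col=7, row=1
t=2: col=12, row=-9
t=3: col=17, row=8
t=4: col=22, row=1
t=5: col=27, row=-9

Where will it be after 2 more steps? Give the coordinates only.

col=37, row=1

Col: linear, +5 per step → 37 at step 7.
Row: cycles through 8, 1, -9 every 3 steps. Step 7 lands at position 1 of the cycle → 1.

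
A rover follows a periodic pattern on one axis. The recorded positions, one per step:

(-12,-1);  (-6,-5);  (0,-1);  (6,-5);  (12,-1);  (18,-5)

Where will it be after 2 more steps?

The first coordinate changes by +6 each step, so at step 7 it is -12 + 7·(6) = 30.
The second coordinate repeats the cycle [-1, -5] with period 2; step 7 mod 2 = 1, giving -5.

(30,-5)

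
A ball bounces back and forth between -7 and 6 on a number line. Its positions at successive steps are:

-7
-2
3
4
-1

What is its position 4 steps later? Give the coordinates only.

The value reflects between -7 and 6, moving 5 per step.
  step 5: -1 → -6
  step 6: -6 → -3
  step 7: -3 → 2
  step 8: 2 → 5

5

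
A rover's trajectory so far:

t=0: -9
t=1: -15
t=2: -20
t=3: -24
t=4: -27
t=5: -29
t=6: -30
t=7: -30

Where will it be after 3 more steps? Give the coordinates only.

-24

Taking differences between consecutive positions: -6, -5, -4, -3, -2, -1, +0. These grow by +1 each step.
step 8: -30 + 1 → -29
step 9: -29 + 2 → -27
step 10: -27 + 3 → -24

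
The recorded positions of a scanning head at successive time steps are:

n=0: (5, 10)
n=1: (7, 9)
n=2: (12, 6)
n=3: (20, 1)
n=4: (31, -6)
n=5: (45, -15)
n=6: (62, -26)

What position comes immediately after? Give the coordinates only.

(82, -39)

Successive displacements: (+2, -1), (+5, -3), (+8, -5), (+11, -7), (+14, -9), (+17, -11) — each changes by (+3, -2).
step 7: (62, -26) + (+20, -13) → (82, -39)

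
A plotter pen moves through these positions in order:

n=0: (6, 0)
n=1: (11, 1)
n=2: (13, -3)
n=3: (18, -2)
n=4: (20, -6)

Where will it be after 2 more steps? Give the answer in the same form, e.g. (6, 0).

(27, -9)

The moves between consecutive positions are (+5, +1), (+2, -4), (+5, +1), (+2, -4); they repeat the 2-cycle [(+5, +1), (+2, -4)].
step 5: apply (+5, +1) → (25, -5)
step 6: apply (+2, -4) → (27, -9)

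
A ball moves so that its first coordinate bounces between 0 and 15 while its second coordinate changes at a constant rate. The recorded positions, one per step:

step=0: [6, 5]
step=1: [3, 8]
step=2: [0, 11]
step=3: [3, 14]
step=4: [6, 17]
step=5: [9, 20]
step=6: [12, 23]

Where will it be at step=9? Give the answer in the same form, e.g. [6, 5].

The first coordinate reflects between 0 and 15, moving 3 per step.
  step 7: 12 → 15
  step 8: 15 → 12
  step 9: 12 → 9
The second coordinate changes by +3 each step: at step 9 it is 32.

[9, 32]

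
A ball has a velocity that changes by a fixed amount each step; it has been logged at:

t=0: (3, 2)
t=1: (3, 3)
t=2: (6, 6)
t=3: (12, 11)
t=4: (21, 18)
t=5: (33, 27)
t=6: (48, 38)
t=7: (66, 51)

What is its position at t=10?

(138, 102)

Successive displacements: (+0, +1), (+3, +3), (+6, +5), (+9, +7), (+12, +9), (+15, +11), (+18, +13) — each changes by (+3, +2).
step 8: (66, 51) + (+21, +15) → (87, 66)
step 9: (87, 66) + (+24, +17) → (111, 83)
step 10: (111, 83) + (+27, +19) → (138, 102)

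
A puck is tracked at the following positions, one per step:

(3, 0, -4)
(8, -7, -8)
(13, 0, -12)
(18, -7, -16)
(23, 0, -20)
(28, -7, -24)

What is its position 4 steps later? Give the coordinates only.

The first coordinate changes by +5 each step, so at step 9 it is 3 + 9·(5) = 48.
The second coordinate repeats the cycle [0, -7] with period 2; step 9 mod 2 = 1, giving -7.
The third coordinate changes by -4 each step, so at step 9 it is -4 + 9·(-4) = -40.

(48, -7, -40)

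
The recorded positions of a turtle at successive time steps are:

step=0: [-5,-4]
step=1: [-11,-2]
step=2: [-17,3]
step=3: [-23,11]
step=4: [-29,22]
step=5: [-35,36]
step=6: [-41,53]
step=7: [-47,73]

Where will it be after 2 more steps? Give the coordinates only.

First differences are [-6,+2], [-6,+5], [-6,+8], [-6,+11], [-6,+14], [-6,+17], [-6,+20]; their common second difference is [+0,+3] (constant acceleration).
step 8: [-47,73] + [-6,+23] → [-53,96]
step 9: [-53,96] + [-6,+26] → [-59,122]

[-59,122]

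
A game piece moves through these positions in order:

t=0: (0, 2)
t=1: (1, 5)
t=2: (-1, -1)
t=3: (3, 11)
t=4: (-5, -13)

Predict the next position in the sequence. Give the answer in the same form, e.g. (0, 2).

(11, 35)

The jumps are (+1, +3), (-2, -6), (+4, +12), (-8, -24) — a geometric progression with ratio -2.
step 5: (-5, -13) + (+16, +48) → (11, 35)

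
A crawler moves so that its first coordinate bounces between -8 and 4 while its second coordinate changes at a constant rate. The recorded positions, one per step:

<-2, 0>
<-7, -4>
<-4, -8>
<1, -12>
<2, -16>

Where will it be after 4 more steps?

<2, -32>

The first coordinate travels 5 per step and bounces off the walls at -8 and 4.
  step 5: 2 → -3
  step 6: -3 → -8
  step 7: -8 → -3
  step 8: -3 → 2
The second coordinate changes by -4 each step: at step 8 it is -32.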